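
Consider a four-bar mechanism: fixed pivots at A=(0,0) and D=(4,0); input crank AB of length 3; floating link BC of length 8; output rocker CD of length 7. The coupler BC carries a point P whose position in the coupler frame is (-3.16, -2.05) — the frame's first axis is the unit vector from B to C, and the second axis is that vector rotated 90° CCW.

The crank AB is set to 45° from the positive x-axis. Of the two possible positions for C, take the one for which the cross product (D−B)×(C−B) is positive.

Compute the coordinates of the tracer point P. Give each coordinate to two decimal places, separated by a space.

A=(0,0), D=(4.00,0)
B = A + 3.00·(cos45°, sin45°) = (2.1213, 2.1213)
|BD| = 2.8336
circle(B,8.00) ∩ circle(D,7.00): a=4.0636, h=6.8911
  candidates: C₊=(9.9743,3.6480) cross=19.527; C₋=(-0.3434,-5.4895) cross=-19.527
  mode + wants cross > 0 → take C=(9.9743,3.6480) (cross=19.527)
ex = (C−B)/|BC| = (0.9816,0.1908); ey = (-0.1908,0.9816)
P = B + -3.16·ex + -2.05·ey = (-0.5894,-0.4940)

-0.59 -0.49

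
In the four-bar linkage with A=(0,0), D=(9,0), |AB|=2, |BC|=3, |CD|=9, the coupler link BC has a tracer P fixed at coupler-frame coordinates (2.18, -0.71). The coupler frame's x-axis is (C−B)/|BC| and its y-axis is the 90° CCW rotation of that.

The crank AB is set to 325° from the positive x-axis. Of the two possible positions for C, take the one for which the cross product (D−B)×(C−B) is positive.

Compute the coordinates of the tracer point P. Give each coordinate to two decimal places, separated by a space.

A=(0,0), D=(9.00,0)
B = A + 2.00·(cos325°, sin325°) = (1.6383, -1.1472)
|BD| = 7.4505
circle(B,3.00) ∩ circle(D,9.00): a=-1.1066, h=2.7884
  candidates: C₊=(0.1156,1.4377) cross=20.775; C₋=(0.9742,-4.0727) cross=-20.775
  mode + wants cross > 0 → take C=(0.1156,1.4377) (cross=20.775)
ex = (C−B)/|BC| = (-0.5076,0.8616); ey = (-0.8616,-0.5076)
P = B + 2.18·ex + -0.71·ey = (1.1435,1.0915)

1.14 1.09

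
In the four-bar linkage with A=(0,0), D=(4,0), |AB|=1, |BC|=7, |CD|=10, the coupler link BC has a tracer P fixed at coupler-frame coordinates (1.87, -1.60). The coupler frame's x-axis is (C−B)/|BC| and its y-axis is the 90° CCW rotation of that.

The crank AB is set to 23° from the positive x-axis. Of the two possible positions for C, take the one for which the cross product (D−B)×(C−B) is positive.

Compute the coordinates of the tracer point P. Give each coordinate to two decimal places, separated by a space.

-0.09 2.63

A=(0,0), D=(4.00,0)
B = A + 1.00·(cos23°, sin23°) = (0.9205, 0.3907)
|BD| = 3.1042
circle(B,7.00) ∩ circle(D,10.00): a=-6.6626, h=2.1470
  candidates: C₊=(-5.4189,3.3593) cross=6.665; C₋=(-5.9594,-0.9005) cross=-6.665
  mode + wants cross > 0 → take C=(-5.4189,3.3593) (cross=6.665)
ex = (C−B)/|BC| = (-0.9056,0.4241); ey = (-0.4241,-0.9056)
P = B + 1.87·ex + -1.60·ey = (-0.0945,2.6328)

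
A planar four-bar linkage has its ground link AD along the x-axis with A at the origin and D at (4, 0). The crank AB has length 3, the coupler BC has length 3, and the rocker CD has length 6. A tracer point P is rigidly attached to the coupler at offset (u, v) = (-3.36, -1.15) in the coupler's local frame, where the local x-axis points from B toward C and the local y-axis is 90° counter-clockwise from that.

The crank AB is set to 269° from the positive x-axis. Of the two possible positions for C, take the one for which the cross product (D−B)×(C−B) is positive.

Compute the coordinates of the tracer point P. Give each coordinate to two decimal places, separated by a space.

A=(0,0), D=(4.00,0)
B = A + 3.00·(cos269°, sin269°) = (-0.0524, -2.9995)
|BD| = 5.0417
circle(B,3.00) ∩ circle(D,6.00): a=-0.1568, h=2.9959
  candidates: C₊=(-1.9608,-0.6848) cross=15.104; C₋=(1.6040,-5.5008) cross=-15.104
  mode + wants cross > 0 → take C=(-1.9608,-0.6848) (cross=15.104)
ex = (C−B)/|BC| = (-0.6361,0.7716); ey = (-0.7716,-0.6361)
P = B + -3.36·ex + -1.15·ey = (2.9724,-4.8605)

2.97 -4.86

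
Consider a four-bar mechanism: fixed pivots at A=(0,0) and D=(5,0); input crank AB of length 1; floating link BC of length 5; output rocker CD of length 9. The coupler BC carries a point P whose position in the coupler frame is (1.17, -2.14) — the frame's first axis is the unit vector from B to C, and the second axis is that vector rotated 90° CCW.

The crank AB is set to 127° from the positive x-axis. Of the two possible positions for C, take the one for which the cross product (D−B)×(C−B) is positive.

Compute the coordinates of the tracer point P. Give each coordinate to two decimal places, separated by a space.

A=(0,0), D=(5.00,0)
B = A + 1.00·(cos127°, sin127°) = (-0.6018, 0.7986)
|BD| = 5.6585
circle(B,5.00) ∩ circle(D,9.00): a=-2.1191, h=4.5287
  candidates: C₊=(-2.0605,5.5811) cross=25.626; C₋=(-3.3389,-3.3857) cross=-25.626
  mode + wants cross > 0 → take C=(-2.0605,5.5811) (cross=25.626)
ex = (C−B)/|BC| = (-0.2917,0.9565); ey = (-0.9565,-0.2917)
P = B + 1.17·ex + -2.14·ey = (1.1037,2.5421)

1.10 2.54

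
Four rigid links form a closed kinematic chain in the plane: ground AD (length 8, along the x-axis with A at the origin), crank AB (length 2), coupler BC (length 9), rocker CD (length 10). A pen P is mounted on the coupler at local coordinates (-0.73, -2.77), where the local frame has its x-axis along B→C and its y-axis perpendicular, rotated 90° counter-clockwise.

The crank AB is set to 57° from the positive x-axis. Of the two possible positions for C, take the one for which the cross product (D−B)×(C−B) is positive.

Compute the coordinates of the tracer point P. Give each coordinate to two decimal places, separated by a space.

3.19 -0.26

A=(0,0), D=(8.00,0)
B = A + 2.00·(cos57°, sin57°) = (1.0893, 1.6773)
|BD| = 7.1114
circle(B,9.00) ∩ circle(D,10.00): a=2.2198, h=8.7220
  candidates: C₊=(5.3037,9.6296) cross=62.025; C₋=(1.1892,-7.3221) cross=-62.025
  mode + wants cross > 0 → take C=(5.3037,9.6296) (cross=62.025)
ex = (C−B)/|BC| = (0.4683,0.8836); ey = (-0.8836,0.4683)
P = B + -0.73·ex + -2.77·ey = (3.1950,-0.2648)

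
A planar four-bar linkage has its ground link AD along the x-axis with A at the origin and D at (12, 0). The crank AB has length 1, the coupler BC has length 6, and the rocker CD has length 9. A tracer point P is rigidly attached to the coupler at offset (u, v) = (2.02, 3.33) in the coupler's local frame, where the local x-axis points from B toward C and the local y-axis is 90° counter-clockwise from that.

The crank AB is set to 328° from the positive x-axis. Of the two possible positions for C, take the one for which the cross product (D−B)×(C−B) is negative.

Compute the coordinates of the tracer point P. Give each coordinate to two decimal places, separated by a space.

A=(0,0), D=(12.00,0)
B = A + 1.00·(cos328°, sin328°) = (0.8480, -0.5299)
|BD| = 11.1645
circle(B,6.00) ∩ circle(D,9.00): a=3.5670, h=4.8246
  candidates: C₊=(4.1820,4.4586) cross=53.864; C₋=(4.6400,-5.1798) cross=-53.864
  mode - wants cross < 0 → take C=(4.6400,-5.1798) (cross=-53.864)
ex = (C−B)/|BC| = (0.6320,-0.7750); ey = (0.7750,0.6320)
P = B + 2.02·ex + 3.33·ey = (4.7053,0.0092)

4.71 0.01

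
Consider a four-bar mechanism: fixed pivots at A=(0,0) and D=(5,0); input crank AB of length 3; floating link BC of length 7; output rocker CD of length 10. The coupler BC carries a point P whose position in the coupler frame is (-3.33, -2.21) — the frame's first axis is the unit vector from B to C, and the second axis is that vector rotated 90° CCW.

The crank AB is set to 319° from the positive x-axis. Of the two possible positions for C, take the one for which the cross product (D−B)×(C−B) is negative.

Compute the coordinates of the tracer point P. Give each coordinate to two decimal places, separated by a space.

1.42 1.94

A=(0,0), D=(5.00,0)
B = A + 3.00·(cos319°, sin319°) = (2.2641, -1.9682)
|BD| = 3.3703
circle(B,7.00) ∩ circle(D,10.00): a=-5.8810, h=3.7965
  candidates: C₊=(-4.7270,-2.3207) cross=12.795; C₋=(-0.2928,-8.4845) cross=-12.795
  mode - wants cross < 0 → take C=(-0.2928,-8.4845) (cross=-12.795)
ex = (C−B)/|BC| = (-0.3653,-0.9309); ey = (0.9309,-0.3653)
P = B + -3.33·ex + -2.21·ey = (1.4232,1.9390)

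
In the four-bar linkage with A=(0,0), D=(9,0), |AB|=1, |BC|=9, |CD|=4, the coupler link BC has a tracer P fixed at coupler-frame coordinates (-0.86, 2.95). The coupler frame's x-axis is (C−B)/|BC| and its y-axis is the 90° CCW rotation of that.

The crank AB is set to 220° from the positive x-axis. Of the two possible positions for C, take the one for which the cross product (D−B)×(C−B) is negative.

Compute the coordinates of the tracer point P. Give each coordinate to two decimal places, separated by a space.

-0.55 2.42

A=(0,0), D=(9.00,0)
B = A + 1.00·(cos220°, sin220°) = (-0.7660, -0.6428)
|BD| = 9.7872
circle(B,9.00) ∩ circle(D,4.00): a=8.2143, h=3.6778
  candidates: C₊=(7.1889,3.5665) cross=35.995; C₋=(7.6720,-3.7731) cross=-35.995
  mode - wants cross < 0 → take C=(7.6720,-3.7731) (cross=-35.995)
ex = (C−B)/|BC| = (0.9376,-0.3478); ey = (0.3478,0.9376)
P = B + -0.86·ex + 2.95·ey = (-0.5463,2.4221)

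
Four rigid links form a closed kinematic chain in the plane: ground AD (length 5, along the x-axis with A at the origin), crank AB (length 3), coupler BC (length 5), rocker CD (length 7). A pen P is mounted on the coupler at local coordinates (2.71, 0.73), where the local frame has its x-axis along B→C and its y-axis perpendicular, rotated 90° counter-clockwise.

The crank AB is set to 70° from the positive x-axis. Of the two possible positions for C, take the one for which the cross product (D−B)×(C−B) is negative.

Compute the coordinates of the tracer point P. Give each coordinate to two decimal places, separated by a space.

A=(0,0), D=(5.00,0)
B = A + 3.00·(cos70°, sin70°) = (1.0261, 2.8191)
|BD| = 4.8723
circle(B,5.00) ∩ circle(D,7.00): a=-0.0267, h=4.9999
  candidates: C₊=(3.8972,6.9126) cross=24.361; C₋=(-1.8887,-1.2435) cross=-24.361
  mode - wants cross < 0 → take C=(-1.8887,-1.2435) (cross=-24.361)
ex = (C−B)/|BC| = (-0.5829,-0.8125); ey = (0.8125,-0.5829)
P = B + 2.71·ex + 0.73·ey = (0.0394,0.1916)

0.04 0.19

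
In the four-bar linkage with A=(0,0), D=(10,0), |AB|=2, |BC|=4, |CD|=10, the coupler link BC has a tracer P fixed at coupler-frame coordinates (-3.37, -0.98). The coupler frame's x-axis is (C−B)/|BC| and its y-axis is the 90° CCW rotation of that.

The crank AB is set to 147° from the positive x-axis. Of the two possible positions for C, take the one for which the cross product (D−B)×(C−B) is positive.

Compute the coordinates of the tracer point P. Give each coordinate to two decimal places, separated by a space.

-3.10 -2.12

A=(0,0), D=(10.00,0)
B = A + 2.00·(cos147°, sin147°) = (-1.6773, 1.0893)
|BD| = 11.7280
circle(B,4.00) ∩ circle(D,10.00): a=2.2829, h=3.2846
  candidates: C₊=(0.9007,4.1476) cross=38.522; C₋=(0.2906,-2.3931) cross=-38.522
  mode + wants cross > 0 → take C=(0.9007,4.1476) (cross=38.522)
ex = (C−B)/|BC| = (0.6445,0.7646); ey = (-0.7646,0.6445)
P = B + -3.37·ex + -0.98·ey = (-3.1001,-2.1190)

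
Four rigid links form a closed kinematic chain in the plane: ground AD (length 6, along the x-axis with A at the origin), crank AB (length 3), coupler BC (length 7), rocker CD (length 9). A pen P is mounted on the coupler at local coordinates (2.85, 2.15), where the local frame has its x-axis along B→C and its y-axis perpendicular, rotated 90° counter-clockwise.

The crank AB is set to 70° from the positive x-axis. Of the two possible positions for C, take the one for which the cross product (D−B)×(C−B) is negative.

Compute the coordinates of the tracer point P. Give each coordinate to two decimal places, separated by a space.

1.52 -0.72

A=(0,0), D=(6.00,0)
B = A + 3.00·(cos70°, sin70°) = (1.0261, 2.8191)
|BD| = 5.7173
circle(B,7.00) ∩ circle(D,9.00): a=0.0601, h=6.9997
  candidates: C₊=(4.5298,8.8791) cross=40.019; C₋=(-2.3731,-3.3002) cross=-40.019
  mode - wants cross < 0 → take C=(-2.3731,-3.3002) (cross=-40.019)
ex = (C−B)/|BC| = (-0.4856,-0.8742); ey = (0.8742,-0.4856)
P = B + 2.85·ex + 2.15·ey = (1.5216,-0.7164)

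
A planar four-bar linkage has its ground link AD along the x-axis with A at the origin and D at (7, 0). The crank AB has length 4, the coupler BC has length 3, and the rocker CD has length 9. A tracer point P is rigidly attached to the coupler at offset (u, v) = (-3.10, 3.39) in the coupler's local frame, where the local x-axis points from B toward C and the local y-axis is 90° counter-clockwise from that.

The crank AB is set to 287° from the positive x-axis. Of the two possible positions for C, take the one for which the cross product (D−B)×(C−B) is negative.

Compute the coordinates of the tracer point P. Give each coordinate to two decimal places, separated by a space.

A=(0,0), D=(7.00,0)
B = A + 4.00·(cos287°, sin287°) = (1.1695, -3.8252)
|BD| = 6.9733
circle(B,3.00) ∩ circle(D,9.00): a=-1.6759, h=2.4883
  candidates: C₊=(-1.5967,-2.6640) cross=17.351; C₋=(1.1332,-6.8250) cross=-17.351
  mode - wants cross < 0 → take C=(1.1332,-6.8250) (cross=-17.351)
ex = (C−B)/|BC| = (-0.0121,-0.9999); ey = (0.9999,-0.0121)
P = B + -3.10·ex + 3.39·ey = (4.5967,-0.7665)

4.60 -0.77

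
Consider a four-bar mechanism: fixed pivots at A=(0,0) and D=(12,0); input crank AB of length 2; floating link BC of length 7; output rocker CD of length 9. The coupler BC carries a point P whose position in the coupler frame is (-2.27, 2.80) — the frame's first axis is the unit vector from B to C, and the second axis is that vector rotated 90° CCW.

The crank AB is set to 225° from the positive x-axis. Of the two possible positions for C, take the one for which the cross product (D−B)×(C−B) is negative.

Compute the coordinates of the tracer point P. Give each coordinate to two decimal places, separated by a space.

A=(0,0), D=(12.00,0)
B = A + 2.00·(cos225°, sin225°) = (-1.4142, -1.4142)
|BD| = 13.4886
circle(B,7.00) ∩ circle(D,9.00): a=5.5581, h=4.2553
  candidates: C₊=(3.6671,3.4004) cross=57.398; C₋=(4.5594,-5.0633) cross=-57.398
  mode - wants cross < 0 → take C=(4.5594,-5.0633) (cross=-57.398)
ex = (C−B)/|BC| = (0.8534,-0.5213); ey = (0.5213,0.8534)
P = B + -2.27·ex + 2.80·ey = (-1.8917,2.1586)

-1.89 2.16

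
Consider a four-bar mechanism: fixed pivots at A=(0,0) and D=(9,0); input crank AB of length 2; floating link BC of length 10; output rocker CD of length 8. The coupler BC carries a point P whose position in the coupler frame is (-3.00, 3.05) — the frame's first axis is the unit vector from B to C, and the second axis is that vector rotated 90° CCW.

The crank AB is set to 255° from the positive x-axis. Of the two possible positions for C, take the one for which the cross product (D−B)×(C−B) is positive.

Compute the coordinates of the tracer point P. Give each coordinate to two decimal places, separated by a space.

-4.67 -2.96

A=(0,0), D=(9.00,0)
B = A + 2.00·(cos255°, sin255°) = (-0.5176, -1.9319)
|BD| = 9.7117
circle(B,10.00) ∩ circle(D,8.00): a=6.7093, h=7.4152
  candidates: C₊=(4.5825,6.6698) cross=72.014; C₋=(7.5326,-7.8643) cross=-72.014
  mode + wants cross > 0 → take C=(4.5825,6.6698) (cross=72.014)
ex = (C−B)/|BC| = (0.5100,0.8602); ey = (-0.8602,0.5100)
P = B + -3.00·ex + 3.05·ey = (-4.6712,-2.9568)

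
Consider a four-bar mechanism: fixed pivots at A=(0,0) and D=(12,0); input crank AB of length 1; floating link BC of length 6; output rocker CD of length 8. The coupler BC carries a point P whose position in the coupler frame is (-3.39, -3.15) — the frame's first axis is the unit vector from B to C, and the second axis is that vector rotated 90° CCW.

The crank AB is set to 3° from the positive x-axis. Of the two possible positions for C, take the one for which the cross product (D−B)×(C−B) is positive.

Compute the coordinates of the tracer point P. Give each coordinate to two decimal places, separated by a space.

A=(0,0), D=(12.00,0)
B = A + 1.00·(cos3°, sin3°) = (0.9986, 0.0523)
|BD| = 11.0015
circle(B,6.00) ∩ circle(D,8.00): a=4.2282, h=4.2570
  candidates: C₊=(5.2470,4.2892) cross=46.834; C₋=(5.2065,-4.2248) cross=-46.834
  mode + wants cross > 0 → take C=(5.2470,4.2892) (cross=46.834)
ex = (C−B)/|BC| = (0.7081,0.7061); ey = (-0.7061,0.7081)
P = B + -3.39·ex + -3.15·ey = (0.8226,-4.5719)

0.82 -4.57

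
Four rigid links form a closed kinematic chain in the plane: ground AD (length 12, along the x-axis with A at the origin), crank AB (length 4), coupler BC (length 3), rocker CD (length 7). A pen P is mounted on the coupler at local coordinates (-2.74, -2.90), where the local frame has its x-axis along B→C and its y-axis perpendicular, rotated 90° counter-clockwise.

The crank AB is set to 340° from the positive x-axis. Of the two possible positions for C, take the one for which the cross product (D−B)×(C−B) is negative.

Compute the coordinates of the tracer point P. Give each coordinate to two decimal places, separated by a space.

A=(0,0), D=(12.00,0)
B = A + 4.00·(cos340°, sin340°) = (3.7588, -1.3681)
|BD| = 8.3540
circle(B,3.00) ∩ circle(D,7.00): a=1.7829, h=2.4127
  candidates: C₊=(5.1225,1.3040) cross=20.156; C₋=(5.9128,-3.4562) cross=-20.156
  mode - wants cross < 0 → take C=(5.9128,-3.4562) (cross=-20.156)
ex = (C−B)/|BC| = (0.7180,-0.6960); ey = (0.6960,0.7180)
P = B + -2.74·ex + -2.90·ey = (-0.2271,-1.5431)

-0.23 -1.54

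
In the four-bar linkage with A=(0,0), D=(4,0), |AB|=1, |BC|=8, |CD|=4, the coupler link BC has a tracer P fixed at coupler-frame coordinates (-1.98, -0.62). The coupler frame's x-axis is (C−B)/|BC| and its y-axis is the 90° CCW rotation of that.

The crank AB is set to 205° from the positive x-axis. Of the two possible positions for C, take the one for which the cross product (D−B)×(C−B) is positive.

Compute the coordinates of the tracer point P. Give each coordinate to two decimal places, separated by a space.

-2.35 -1.91

A=(0,0), D=(4.00,0)
B = A + 1.00·(cos205°, sin205°) = (-0.9063, -0.4226)
|BD| = 4.9245
circle(B,8.00) ∩ circle(D,4.00): a=7.3359, h=3.1914
  candidates: C₊=(6.1286,3.3866) cross=15.716; C₋=(6.6764,-2.9727) cross=-15.716
  mode + wants cross > 0 → take C=(6.1286,3.3866) (cross=15.716)
ex = (C−B)/|BC| = (0.8794,0.4762); ey = (-0.4762,0.8794)
P = B + -1.98·ex + -0.62·ey = (-2.3522,-1.9106)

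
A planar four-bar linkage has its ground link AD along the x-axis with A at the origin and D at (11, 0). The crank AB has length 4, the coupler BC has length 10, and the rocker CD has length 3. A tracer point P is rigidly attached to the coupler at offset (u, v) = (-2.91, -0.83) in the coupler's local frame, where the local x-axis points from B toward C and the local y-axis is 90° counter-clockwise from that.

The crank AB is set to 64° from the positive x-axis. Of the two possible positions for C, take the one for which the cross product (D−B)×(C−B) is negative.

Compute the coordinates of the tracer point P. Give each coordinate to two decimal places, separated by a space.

A=(0,0), D=(11.00,0)
B = A + 4.00·(cos64°, sin64°) = (1.7535, 3.5952)
|BD| = 9.9209
circle(B,10.00) ∩ circle(D,3.00): a=9.5467, h=2.9766
  candidates: C₊=(11.7300,2.9098) cross=29.530; C₋=(9.5726,-2.6387) cross=-29.530
  mode - wants cross < 0 → take C=(9.5726,-2.6387) (cross=-29.530)
ex = (C−B)/|BC| = (0.7819,-0.6234); ey = (0.6234,0.7819)
P = B + -2.91·ex + -0.83·ey = (-1.0393,4.7602)

-1.04 4.76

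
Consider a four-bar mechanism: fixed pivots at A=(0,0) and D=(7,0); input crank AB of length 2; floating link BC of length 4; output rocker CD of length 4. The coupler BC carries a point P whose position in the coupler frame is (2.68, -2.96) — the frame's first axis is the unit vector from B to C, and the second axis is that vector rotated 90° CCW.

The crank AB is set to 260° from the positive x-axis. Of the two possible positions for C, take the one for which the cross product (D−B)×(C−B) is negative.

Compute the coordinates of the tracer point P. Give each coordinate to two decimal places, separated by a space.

A=(0,0), D=(7.00,0)
B = A + 2.00·(cos260°, sin260°) = (-0.3473, -1.9696)
|BD| = 7.6067
circle(B,4.00) ∩ circle(D,4.00): a=3.8034, h=1.2387
  candidates: C₊=(3.0056,0.2117) cross=9.423; C₋=(3.6471,-2.1813) cross=-9.423
  mode - wants cross < 0 → take C=(3.6471,-2.1813) (cross=-9.423)
ex = (C−B)/|BC| = (0.9986,-0.0529); ey = (0.0529,0.9986)
P = B + 2.68·ex + -2.96·ey = (2.1723,-5.0673)

2.17 -5.07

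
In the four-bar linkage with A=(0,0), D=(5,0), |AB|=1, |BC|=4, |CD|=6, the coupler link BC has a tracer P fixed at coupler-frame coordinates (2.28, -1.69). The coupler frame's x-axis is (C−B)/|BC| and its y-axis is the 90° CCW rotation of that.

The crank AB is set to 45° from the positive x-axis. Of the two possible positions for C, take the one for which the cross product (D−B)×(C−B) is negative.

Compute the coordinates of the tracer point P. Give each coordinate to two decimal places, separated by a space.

A=(0,0), D=(5.00,0)
B = A + 1.00·(cos45°, sin45°) = (0.7071, 0.7071)
|BD| = 4.3507
circle(B,4.00) ∩ circle(D,6.00): a=-0.1231, h=3.9981
  candidates: C₊=(1.2354,4.6721) cross=17.395; C₋=(-0.0641,-3.2178) cross=-17.395
  mode - wants cross < 0 → take C=(-0.0641,-3.2178) (cross=-17.395)
ex = (C−B)/|BC| = (-0.1928,-0.9812); ey = (0.9812,-0.1928)
P = B + 2.28·ex + -1.69·ey = (-1.3908,-1.2043)

-1.39 -1.20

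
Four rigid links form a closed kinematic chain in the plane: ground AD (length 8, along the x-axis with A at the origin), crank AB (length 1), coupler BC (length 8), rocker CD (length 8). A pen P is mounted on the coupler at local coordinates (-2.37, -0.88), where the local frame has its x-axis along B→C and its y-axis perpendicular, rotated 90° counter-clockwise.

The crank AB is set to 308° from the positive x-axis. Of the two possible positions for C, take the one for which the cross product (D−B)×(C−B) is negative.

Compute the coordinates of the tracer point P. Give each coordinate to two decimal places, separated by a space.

A=(0,0), D=(8.00,0)
B = A + 1.00·(cos308°, sin308°) = (0.6157, -0.7880)
|BD| = 7.4263
circle(B,8.00) ∩ circle(D,8.00): a=3.7131, h=7.0861
  candidates: C₊=(3.5559,6.6521) cross=52.623; C₋=(5.0597,-7.4401) cross=-52.623
  mode - wants cross < 0 → take C=(5.0597,-7.4401) (cross=-52.623)
ex = (C−B)/|BC| = (0.5555,-0.8315); ey = (0.8315,0.5555)
P = B + -2.37·ex + -0.88·ey = (-1.4326,0.6938)

-1.43 0.69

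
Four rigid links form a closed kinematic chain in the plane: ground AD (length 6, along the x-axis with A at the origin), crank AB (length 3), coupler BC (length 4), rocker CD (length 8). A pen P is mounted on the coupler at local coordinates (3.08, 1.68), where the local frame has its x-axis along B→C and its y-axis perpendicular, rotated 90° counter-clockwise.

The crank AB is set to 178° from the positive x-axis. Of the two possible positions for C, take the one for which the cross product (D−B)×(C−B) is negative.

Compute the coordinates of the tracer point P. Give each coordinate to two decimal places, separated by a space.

-0.12 -1.90

A=(0,0), D=(6.00,0)
B = A + 3.00·(cos178°, sin178°) = (-2.9982, 0.1047)
|BD| = 8.9988
circle(B,4.00) ∩ circle(D,8.00): a=1.8324, h=3.5556
  candidates: C₊=(-1.1246,3.6388) cross=31.996; C₋=(-1.2073,-3.4720) cross=-31.996
  mode - wants cross < 0 → take C=(-1.2073,-3.4720) (cross=-31.996)
ex = (C−B)/|BC| = (0.4477,-0.8942); ey = (0.8942,0.4477)
P = B + 3.08·ex + 1.68·ey = (-0.1170,-1.8972)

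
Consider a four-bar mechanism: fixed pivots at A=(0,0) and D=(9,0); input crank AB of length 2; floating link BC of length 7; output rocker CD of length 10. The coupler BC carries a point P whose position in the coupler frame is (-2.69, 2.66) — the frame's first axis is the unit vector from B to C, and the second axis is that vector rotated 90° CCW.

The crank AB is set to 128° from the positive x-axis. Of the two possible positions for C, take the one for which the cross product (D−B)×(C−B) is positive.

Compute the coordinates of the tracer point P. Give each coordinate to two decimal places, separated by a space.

A=(0,0), D=(9.00,0)
B = A + 2.00·(cos128°, sin128°) = (-1.2313, 1.5760)
|BD| = 10.3520
circle(B,7.00) ∩ circle(D,10.00): a=2.7127, h=6.4530
  candidates: C₊=(2.4322,7.5408) cross=66.801; C₋=(0.4673,-5.2147) cross=-66.801
  mode + wants cross > 0 → take C=(2.4322,7.5408) (cross=66.801)
ex = (C−B)/|BC| = (0.5234,0.8521); ey = (-0.8521,0.5234)
P = B + -2.69·ex + 2.66·ey = (-4.9058,0.6760)

-4.91 0.68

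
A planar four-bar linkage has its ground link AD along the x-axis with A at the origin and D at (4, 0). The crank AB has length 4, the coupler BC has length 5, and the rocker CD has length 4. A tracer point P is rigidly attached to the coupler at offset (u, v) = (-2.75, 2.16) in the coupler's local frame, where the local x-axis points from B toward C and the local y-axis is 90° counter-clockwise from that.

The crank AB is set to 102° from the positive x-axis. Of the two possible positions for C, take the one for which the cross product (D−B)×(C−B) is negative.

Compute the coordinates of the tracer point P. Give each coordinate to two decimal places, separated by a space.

0.76 7.03

A=(0,0), D=(4.00,0)
B = A + 4.00·(cos102°, sin102°) = (-0.8316, 3.9126)
|BD| = 6.2172
circle(B,5.00) ∩ circle(D,4.00): a=3.8324, h=3.2114
  candidates: C₊=(4.1676,3.9965) cross=19.966; C₋=(0.1257,-0.9949) cross=-19.966
  mode - wants cross < 0 → take C=(0.1257,-0.9949) (cross=-19.966)
ex = (C−B)/|BC| = (0.1915,-0.9815); ey = (0.9815,0.1915)
P = B + -2.75·ex + 2.16·ey = (0.7618,7.0253)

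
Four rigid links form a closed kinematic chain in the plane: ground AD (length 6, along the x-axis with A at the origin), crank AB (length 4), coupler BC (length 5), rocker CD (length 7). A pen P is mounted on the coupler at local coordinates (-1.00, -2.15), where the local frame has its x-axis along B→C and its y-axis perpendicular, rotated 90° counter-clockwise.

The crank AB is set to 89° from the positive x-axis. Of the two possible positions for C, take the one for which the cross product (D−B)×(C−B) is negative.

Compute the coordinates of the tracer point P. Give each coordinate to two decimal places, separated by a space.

-1.83 5.41

A=(0,0), D=(6.00,0)
B = A + 4.00·(cos89°, sin89°) = (0.0698, 3.9994)
|BD| = 7.1528
circle(B,5.00) ∩ circle(D,7.00): a=1.8987, h=4.6255
  candidates: C₊=(4.2303,6.7726) cross=33.085; C₋=(-0.9423,-0.8971) cross=-33.085
  mode - wants cross < 0 → take C=(-0.9423,-0.8971) (cross=-33.085)
ex = (C−B)/|BC| = (-0.2024,-0.9793); ey = (0.9793,-0.2024)
P = B + -1.00·ex + -2.15·ey = (-1.8333,5.4139)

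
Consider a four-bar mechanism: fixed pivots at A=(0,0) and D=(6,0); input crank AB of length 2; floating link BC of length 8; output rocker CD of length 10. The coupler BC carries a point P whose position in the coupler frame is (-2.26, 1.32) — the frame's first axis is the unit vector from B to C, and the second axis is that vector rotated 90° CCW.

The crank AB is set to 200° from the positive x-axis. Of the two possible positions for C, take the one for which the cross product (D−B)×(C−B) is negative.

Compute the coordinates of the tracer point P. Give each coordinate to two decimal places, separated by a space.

-1.28 1.86

A=(0,0), D=(6.00,0)
B = A + 2.00·(cos200°, sin200°) = (-1.8794, -0.6840)
|BD| = 7.9090
circle(B,8.00) ∩ circle(D,10.00): a=1.6786, h=7.8219
  candidates: C₊=(-0.8836,7.2537) cross=61.864; C₋=(0.4695,-8.3315) cross=-61.864
  mode - wants cross < 0 → take C=(0.4695,-8.3315) (cross=-61.864)
ex = (C−B)/|BC| = (0.2936,-0.9559); ey = (0.9559,0.2936)
P = B + -2.26·ex + 1.32·ey = (-1.2811,1.8639)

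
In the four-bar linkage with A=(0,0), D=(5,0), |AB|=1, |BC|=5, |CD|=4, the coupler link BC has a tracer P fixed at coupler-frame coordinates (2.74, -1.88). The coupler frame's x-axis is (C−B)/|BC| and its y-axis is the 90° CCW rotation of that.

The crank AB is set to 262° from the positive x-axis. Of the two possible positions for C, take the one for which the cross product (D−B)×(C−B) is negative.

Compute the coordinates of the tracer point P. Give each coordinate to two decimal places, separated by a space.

1.02 -4.10

A=(0,0), D=(5.00,0)
B = A + 1.00·(cos262°, sin262°) = (-0.1392, -0.9903)
|BD| = 5.2337
circle(B,5.00) ∩ circle(D,4.00): a=3.4767, h=3.5934
  candidates: C₊=(2.5948,3.1961) cross=18.807; C₋=(3.9546,-3.8610) cross=-18.807
  mode - wants cross < 0 → take C=(3.9546,-3.8610) (cross=-18.807)
ex = (C−B)/|BC| = (0.8188,-0.5741); ey = (0.5741,0.8188)
P = B + 2.74·ex + -1.88·ey = (1.0248,-4.1027)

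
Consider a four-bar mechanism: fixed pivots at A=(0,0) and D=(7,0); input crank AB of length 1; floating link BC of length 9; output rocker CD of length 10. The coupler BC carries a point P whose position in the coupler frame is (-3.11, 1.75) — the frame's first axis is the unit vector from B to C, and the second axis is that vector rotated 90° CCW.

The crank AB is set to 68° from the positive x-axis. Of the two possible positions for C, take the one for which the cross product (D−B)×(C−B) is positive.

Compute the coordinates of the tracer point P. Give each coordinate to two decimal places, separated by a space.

A=(0,0), D=(7.00,0)
B = A + 1.00·(cos68°, sin68°) = (0.3746, 0.9272)
|BD| = 6.6900
circle(B,9.00) ∩ circle(D,10.00): a=1.9249, h=8.7917
  candidates: C₊=(3.4994,9.3673) cross=58.816; C₋=(1.0625,-8.0465) cross=-58.816
  mode + wants cross > 0 → take C=(3.4994,9.3673) (cross=58.816)
ex = (C−B)/|BC| = (0.3472,0.9378); ey = (-0.9378,0.3472)
P = B + -3.11·ex + 1.75·ey = (-2.3463,-1.3817)

-2.35 -1.38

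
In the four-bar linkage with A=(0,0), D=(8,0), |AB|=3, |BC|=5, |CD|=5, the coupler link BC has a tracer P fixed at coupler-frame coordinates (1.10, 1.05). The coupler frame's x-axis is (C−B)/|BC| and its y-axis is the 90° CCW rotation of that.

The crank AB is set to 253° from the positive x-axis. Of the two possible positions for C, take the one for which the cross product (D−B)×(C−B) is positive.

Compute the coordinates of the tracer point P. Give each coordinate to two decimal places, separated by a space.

-0.68 -1.36

A=(0,0), D=(8.00,0)
B = A + 3.00·(cos253°, sin253°) = (-0.8771, -2.8689)
|BD| = 9.3292
circle(B,5.00) ∩ circle(D,5.00): a=4.6646, h=1.8004
  candidates: C₊=(3.0078,0.2787) cross=16.797; C₋=(4.1151,-3.1476) cross=-16.797
  mode + wants cross > 0 → take C=(3.0078,0.2787) (cross=16.797)
ex = (C−B)/|BC| = (0.7770,0.6295); ey = (-0.6295,0.7770)
P = B + 1.10·ex + 1.05·ey = (-0.6834,-1.3606)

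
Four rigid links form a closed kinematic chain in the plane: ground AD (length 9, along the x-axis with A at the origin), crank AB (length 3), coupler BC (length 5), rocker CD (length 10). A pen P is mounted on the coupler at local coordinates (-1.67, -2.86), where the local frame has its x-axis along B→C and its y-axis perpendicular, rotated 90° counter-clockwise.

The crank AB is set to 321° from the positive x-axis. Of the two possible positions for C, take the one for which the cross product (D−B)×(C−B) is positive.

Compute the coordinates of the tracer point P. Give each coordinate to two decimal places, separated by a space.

5.61 -1.40

A=(0,0), D=(9.00,0)
B = A + 3.00·(cos321°, sin321°) = (2.3314, -1.8880)
|BD| = 6.9307
circle(B,5.00) ∩ circle(D,10.00): a=-1.9454, h=4.6060
  candidates: C₊=(-0.7951,2.0139) cross=31.923; C₋=(1.7143,-6.8497) cross=-31.923
  mode + wants cross > 0 → take C=(-0.7951,2.0139) (cross=31.923)
ex = (C−B)/|BC| = (-0.6253,0.7804); ey = (-0.7804,-0.6253)
P = B + -1.67·ex + -2.86·ey = (5.6076,-1.4028)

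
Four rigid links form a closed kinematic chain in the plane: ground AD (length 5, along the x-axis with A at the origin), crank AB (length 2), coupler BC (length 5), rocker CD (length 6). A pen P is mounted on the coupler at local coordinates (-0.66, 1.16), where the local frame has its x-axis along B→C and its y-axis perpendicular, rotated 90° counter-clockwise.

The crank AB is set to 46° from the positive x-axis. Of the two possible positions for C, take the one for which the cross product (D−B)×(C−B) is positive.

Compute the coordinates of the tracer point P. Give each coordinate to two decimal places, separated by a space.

0.06 1.40

A=(0,0), D=(5.00,0)
B = A + 2.00·(cos46°, sin46°) = (1.3893, 1.4387)
|BD| = 3.8868
circle(B,5.00) ∩ circle(D,6.00): a=0.5283, h=4.9720
  candidates: C₊=(3.7205,5.8620) cross=19.325; C₋=(0.0397,-3.3757) cross=-19.325
  mode + wants cross > 0 → take C=(3.7205,5.8620) (cross=19.325)
ex = (C−B)/|BC| = (0.4662,0.8847); ey = (-0.8847,0.4662)
P = B + -0.66·ex + 1.16·ey = (0.0554,1.3956)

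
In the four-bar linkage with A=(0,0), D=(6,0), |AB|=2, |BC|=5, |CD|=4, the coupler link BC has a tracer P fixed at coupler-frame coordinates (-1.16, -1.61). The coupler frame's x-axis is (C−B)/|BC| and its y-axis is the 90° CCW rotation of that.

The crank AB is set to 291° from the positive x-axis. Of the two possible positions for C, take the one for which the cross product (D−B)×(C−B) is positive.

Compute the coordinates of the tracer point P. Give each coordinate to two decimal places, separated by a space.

A=(0,0), D=(6.00,0)
B = A + 2.00·(cos291°, sin291°) = (0.7167, -1.8672)
|BD| = 5.6035
circle(B,5.00) ∩ circle(D,4.00): a=3.6048, h=3.4649
  candidates: C₊=(2.9610,2.6009) cross=19.415; C₋=(5.2701,-3.9328) cross=-19.415
  mode + wants cross > 0 → take C=(2.9610,2.6009) (cross=19.415)
ex = (C−B)/|BC| = (0.4489,0.8936); ey = (-0.8936,0.4489)
P = B + -1.16·ex + -1.61·ey = (1.6348,-3.6264)

1.63 -3.63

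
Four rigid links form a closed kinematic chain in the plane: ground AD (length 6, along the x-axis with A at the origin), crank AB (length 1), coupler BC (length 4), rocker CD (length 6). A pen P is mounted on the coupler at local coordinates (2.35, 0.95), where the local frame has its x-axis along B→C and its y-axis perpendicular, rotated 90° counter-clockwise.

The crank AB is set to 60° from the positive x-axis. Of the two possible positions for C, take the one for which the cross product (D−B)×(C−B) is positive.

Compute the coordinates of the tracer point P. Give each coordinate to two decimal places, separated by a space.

0.55 3.40

A=(0,0), D=(6.00,0)
B = A + 1.00·(cos60°, sin60°) = (0.5000, 0.8660)
|BD| = 5.5678
circle(B,4.00) ∩ circle(D,6.00): a=0.9878, h=3.8761
  candidates: C₊=(2.0787,4.5413) cross=21.581; C₋=(0.8729,-3.1166) cross=-21.581
  mode + wants cross > 0 → take C=(2.0787,4.5413) (cross=21.581)
ex = (C−B)/|BC| = (0.3947,0.9188); ey = (-0.9188,0.3947)
P = B + 2.35·ex + 0.95·ey = (0.5546,3.4002)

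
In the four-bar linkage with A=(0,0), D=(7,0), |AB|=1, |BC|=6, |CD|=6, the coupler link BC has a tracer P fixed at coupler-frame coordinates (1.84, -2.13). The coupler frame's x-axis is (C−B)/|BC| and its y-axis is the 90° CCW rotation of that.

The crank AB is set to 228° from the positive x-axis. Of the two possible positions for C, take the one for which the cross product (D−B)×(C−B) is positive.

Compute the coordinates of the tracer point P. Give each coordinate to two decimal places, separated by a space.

2.13 -0.43

A=(0,0), D=(7.00,0)
B = A + 1.00·(cos228°, sin228°) = (-0.6691, -0.7431)
|BD| = 7.7051
circle(B,6.00) ∩ circle(D,6.00): a=3.8525, h=4.5998
  candidates: C₊=(2.7218,4.2068) cross=35.442; C₋=(3.6091,-4.9499) cross=-35.442
  mode + wants cross > 0 → take C=(2.7218,4.2068) (cross=35.442)
ex = (C−B)/|BC| = (0.5652,0.8250); ey = (-0.8250,0.5652)
P = B + 1.84·ex + -2.13·ey = (2.1280,-0.4289)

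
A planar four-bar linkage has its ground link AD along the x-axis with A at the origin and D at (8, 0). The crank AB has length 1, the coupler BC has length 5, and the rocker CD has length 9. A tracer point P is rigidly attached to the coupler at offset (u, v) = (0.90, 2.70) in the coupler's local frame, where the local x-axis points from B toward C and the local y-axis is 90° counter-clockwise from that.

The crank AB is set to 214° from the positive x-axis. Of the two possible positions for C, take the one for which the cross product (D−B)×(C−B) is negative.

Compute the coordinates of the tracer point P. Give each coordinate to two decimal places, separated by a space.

A=(0,0), D=(8.00,0)
B = A + 1.00·(cos214°, sin214°) = (-0.8290, -0.5592)
|BD| = 8.8467
circle(B,5.00) ∩ circle(D,9.00): a=1.2584, h=4.8391
  candidates: C₊=(0.1209,4.3497) cross=42.810; C₋=(0.7327,-5.3090) cross=-42.810
  mode - wants cross < 0 → take C=(0.7327,-5.3090) (cross=-42.810)
ex = (C−B)/|BC| = (0.3123,-0.9500); ey = (0.9500,0.3123)
P = B + 0.90·ex + 2.70·ey = (2.0170,-0.5708)

2.02 -0.57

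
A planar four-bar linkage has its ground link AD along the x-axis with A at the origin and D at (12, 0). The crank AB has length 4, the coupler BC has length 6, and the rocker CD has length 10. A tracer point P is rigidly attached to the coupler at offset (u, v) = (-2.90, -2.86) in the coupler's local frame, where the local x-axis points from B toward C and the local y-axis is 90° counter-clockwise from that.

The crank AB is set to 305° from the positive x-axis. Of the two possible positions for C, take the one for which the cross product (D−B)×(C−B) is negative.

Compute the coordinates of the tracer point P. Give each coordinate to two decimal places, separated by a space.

A=(0,0), D=(12.00,0)
B = A + 4.00·(cos305°, sin305°) = (2.2943, -3.2766)
|BD| = 10.2439
circle(B,6.00) ∩ circle(D,10.00): a=1.9981, h=5.6575
  candidates: C₊=(2.3778,2.7228) cross=57.955; C₋=(5.9971,-7.9978) cross=-57.955
  mode - wants cross < 0 → take C=(5.9971,-7.9978) (cross=-57.955)
ex = (C−B)/|BC| = (0.6171,-0.7869); ey = (0.7869,0.6171)
P = B + -2.90·ex + -2.86·ey = (-1.7458,-2.7597)

-1.75 -2.76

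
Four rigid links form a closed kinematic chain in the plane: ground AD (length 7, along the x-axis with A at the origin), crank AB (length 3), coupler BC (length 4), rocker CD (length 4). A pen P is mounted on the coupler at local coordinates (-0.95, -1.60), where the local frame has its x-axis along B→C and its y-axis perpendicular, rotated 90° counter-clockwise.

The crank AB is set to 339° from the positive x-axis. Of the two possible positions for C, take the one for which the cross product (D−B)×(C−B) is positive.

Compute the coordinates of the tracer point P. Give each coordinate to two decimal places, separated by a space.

A=(0,0), D=(7.00,0)
B = A + 3.00·(cos339°, sin339°) = (2.8007, -1.0751)
|BD| = 4.3347
circle(B,4.00) ∩ circle(D,4.00): a=2.1673, h=3.3619
  candidates: C₊=(4.0665,2.7193) cross=14.573; C₋=(5.7342,-3.7944) cross=-14.573
  mode + wants cross > 0 → take C=(4.0665,2.7193) (cross=14.573)
ex = (C−B)/|BC| = (0.3164,0.9486); ey = (-0.9486,0.3164)
P = B + -0.95·ex + -1.60·ey = (4.0179,-2.4826)

4.02 -2.48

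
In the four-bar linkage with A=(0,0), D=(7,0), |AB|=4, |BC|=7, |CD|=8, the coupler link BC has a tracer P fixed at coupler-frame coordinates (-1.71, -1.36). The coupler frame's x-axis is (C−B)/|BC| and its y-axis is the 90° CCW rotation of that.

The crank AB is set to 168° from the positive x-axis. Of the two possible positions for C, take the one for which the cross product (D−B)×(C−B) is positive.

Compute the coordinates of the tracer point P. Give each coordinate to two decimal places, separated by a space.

A=(0,0), D=(7.00,0)
B = A + 4.00·(cos168°, sin168°) = (-3.9126, 0.8316)
|BD| = 10.9442
circle(B,7.00) ∩ circle(D,8.00): a=4.7868, h=5.1075
  candidates: C₊=(1.2485,5.5606) cross=55.897; C₋=(0.4723,-4.6248) cross=-55.897
  mode + wants cross > 0 → take C=(1.2485,5.5606) (cross=55.897)
ex = (C−B)/|BC| = (0.7373,0.6756); ey = (-0.6756,0.7373)
P = B + -1.71·ex + -1.36·ey = (-4.2546,-1.3263)

-4.25 -1.33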